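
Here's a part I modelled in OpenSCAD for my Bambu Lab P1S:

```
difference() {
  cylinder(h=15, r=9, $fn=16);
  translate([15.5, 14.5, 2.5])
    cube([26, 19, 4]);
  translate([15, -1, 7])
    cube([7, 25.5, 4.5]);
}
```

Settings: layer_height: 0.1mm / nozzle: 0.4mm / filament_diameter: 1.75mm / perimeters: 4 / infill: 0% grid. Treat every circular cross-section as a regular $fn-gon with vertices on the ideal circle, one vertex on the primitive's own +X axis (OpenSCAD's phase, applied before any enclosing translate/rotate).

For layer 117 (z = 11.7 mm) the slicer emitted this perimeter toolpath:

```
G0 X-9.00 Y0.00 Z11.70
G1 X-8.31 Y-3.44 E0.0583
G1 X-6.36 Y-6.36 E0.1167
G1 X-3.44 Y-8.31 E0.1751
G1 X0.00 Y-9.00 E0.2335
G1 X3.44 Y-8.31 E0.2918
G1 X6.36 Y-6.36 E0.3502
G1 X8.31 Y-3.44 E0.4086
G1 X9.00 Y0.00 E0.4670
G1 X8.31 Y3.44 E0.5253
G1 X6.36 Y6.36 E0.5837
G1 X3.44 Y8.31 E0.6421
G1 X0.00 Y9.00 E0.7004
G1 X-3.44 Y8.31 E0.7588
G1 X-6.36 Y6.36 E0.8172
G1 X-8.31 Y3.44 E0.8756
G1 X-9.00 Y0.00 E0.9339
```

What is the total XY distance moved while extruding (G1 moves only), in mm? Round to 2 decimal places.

56.16 mm

Sum the Euclidean lengths of each G1 segment: total = 56.16 mm.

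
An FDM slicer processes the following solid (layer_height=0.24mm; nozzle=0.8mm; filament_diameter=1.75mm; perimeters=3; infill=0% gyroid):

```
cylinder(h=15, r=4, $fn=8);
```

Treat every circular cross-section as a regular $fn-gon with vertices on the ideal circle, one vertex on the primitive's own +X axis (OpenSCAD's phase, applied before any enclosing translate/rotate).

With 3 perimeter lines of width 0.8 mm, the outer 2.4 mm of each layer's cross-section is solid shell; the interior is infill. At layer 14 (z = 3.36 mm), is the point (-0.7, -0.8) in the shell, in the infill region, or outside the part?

At z = 3.36 mm: the r=4 cylinder gives a regular 8-gon of circumradius 4 (constant along its height). Overall, the cross-section is a single solid region. The nearest boundary edge runs (-2.83, -2.83)→(-0.00, -4.00); distance from the point to it = 2.69 mm. The point is inside the cross-section and 2.69 mm from the nearest boundary — more than the 2.4 mm shell width (3 × 0.8), so it's in the infill interior.

infill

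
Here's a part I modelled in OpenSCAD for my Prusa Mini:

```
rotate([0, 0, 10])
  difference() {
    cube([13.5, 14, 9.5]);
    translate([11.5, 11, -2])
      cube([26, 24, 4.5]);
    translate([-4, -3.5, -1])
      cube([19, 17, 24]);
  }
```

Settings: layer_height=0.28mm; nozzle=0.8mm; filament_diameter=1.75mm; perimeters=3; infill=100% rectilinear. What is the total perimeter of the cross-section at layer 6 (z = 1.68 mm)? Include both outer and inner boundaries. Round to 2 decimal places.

24.00 mm

At z = 1.68 mm: the cube is present — its section is the full 13.5×14 rectangle (perimeter 55.00 mm); the 26×24 cube at (11.5, 11) contributes its full rectangle (perimeter 100.00 mm); the cube at (-4, -3.5) (footprint 19×17) is included at this height (perimeter 72.00 mm); Taking the first minus the rest: starting from the 13.5×14 cube, the 26×24 cube at (11.5, 11) partially overlaps it — only the 6.00 mm² overlap (of its 624.00 mm²) is removed, clipping the outline; the 19×17 cube at (-4, -3.5) partially overlaps it — only the 177.25 mm² overlap (of its 323.00 mm²) is removed, clipping the outline — boundary = 24.00 mm; (whole slice rotated 10° about Z — lengths, areas and connectivity unchanged). Overall, the cross-section is a single solid region. Total boundary length (outer) = 24.00 mm.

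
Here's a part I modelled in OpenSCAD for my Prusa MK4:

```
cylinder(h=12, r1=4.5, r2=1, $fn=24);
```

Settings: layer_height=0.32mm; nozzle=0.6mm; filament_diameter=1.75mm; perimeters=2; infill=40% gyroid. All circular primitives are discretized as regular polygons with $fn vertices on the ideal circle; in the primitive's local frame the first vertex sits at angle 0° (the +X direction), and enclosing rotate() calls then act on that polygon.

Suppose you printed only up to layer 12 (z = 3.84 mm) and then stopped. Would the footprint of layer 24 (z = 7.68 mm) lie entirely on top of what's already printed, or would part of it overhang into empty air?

Compare the two slices. At z = 3.84: the cone contributes a regular 24-gon of circumradius 3.380 (interpolated between r1=4.5 and r2=1 at t=0.320) (area = (24/2)·3.380²·sin(360°/24) = 35.48 mm²). At z = 7.68: the cone contributes a regular 24-gon of circumradius 2.260 (interpolated between r1=4.5 and r2=1 at t=0.640) (area = (24/2)·2.260²·sin(360°/24) = 15.86 mm²). Checking containment: the cross-section at z = 7.68 is a subset of the cross-section at z = 3.84.

entirely on top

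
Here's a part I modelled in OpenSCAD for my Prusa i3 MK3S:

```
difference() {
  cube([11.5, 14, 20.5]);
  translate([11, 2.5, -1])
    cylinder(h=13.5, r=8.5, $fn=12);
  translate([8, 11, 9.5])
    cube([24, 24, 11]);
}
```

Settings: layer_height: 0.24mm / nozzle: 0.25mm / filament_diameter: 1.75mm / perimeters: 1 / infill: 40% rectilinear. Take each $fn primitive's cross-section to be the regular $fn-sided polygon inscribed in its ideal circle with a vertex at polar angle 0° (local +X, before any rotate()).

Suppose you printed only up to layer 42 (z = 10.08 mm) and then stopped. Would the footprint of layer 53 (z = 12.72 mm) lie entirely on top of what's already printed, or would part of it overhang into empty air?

part overhangs

Compare the two slices. At z = 10.08: the 11.5×14 cube contributes its full rectangle (area 161.00 mm²); the r=8.5 cylinder at (11, 2.5) contributes a regular 12-gon of circumradius 8.5 (area = (12/2)·8.500²·sin(360°/12) = 216.75 mm²); the 24×24 cube at (8, 11) contributes its full rectangle (area 576.00 mm²); After the difference (first − rest): starting from the 11.5×14 cube (161.00 mm²), the r=8.5 cylinder at (11, 2.5) partially overlaps it — only the 80.07 mm² overlap (of its 216.75 mm²) is removed, clipping the outline; the 24×24 cube at (8, 11) partially overlaps it — only the 10.50 mm² overlap (of its 576.00 mm²) is removed, clipping the outline — area = 70.43 mm². At z = 12.72: the cube is present — its section is the full 11.5×14 rectangle (area 161.00 mm²); the cylinder at (11, 2.5) is absent (z outside [-1, 12.5]); the 24×24 cube at (8, 11) contributes its full rectangle (area 576.00 mm²); Taking the first minus the rest: starting from the 11.5×14 cube (161.00 mm²), the 24×24 cube at (8, 11) partially overlaps it — only the 10.50 mm² overlap (of its 576.00 mm²) is removed, clipping the outline — area = 150.50 mm². Checking containment: at z = 12.72 the cross-section extends beyond the z = 10.08 cross-section by about 80.07 mm².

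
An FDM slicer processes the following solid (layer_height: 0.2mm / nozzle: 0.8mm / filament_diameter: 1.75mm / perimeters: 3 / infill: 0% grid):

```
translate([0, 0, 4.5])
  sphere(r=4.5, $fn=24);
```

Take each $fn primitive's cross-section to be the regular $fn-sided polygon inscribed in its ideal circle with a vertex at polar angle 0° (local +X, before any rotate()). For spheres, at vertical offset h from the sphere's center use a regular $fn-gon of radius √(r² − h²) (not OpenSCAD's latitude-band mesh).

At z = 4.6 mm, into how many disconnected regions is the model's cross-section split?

At z = 4.6 mm: the r=4.5 sphere contributes a regular 24-gon of circumradius √(4.5²−0.1²) = 4.499. The result has 1 disconnected region.

1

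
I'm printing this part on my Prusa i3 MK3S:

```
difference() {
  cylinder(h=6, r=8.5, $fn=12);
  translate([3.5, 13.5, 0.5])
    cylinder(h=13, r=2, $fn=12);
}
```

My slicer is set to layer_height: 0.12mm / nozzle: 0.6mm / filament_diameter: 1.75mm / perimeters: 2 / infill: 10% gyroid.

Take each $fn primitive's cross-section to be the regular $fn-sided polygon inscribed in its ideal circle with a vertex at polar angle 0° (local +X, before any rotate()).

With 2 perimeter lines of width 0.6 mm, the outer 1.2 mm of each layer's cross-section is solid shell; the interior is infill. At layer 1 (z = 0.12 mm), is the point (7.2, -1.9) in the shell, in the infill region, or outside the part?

shell

At z = 0.12 mm: the r=8.5 cylinder contributes a regular 12-gon of circumradius 8.5; the cylinder at (3.5, 13.5) does not reach this height (z outside [0.5, 13.5]); Subtracting the remaining from the first: none of the subtracted shapes is present at this height, so the r=8.5 cylinder is unchanged — 1 connected region. Overall, the cross-section is a single solid region. The nearest boundary edge runs (7.36, -4.25)→(8.50, 0.00); distance from the point to it = 0.76 mm. The point is inside the cross-section, 0.76 mm from the nearest boundary — within the 1.2 mm shell band (2 × 0.6).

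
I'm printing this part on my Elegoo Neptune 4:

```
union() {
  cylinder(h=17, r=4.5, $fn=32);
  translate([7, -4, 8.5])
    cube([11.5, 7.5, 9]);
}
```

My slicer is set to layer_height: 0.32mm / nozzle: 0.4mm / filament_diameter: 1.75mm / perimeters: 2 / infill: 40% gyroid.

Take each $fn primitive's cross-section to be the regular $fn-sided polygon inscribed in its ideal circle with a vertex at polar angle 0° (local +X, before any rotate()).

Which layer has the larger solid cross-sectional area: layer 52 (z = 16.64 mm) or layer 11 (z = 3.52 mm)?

Layer 52 (z = 16.64): the r=4.5 cylinder contributes a regular 32-gon of circumradius 4.5 (area = (32/2)·4.500²·sin(360°/32) = 63.21 mm²); the cube at (7, -4) is present — its section is the full 11.5×7.5 rectangle (area 86.25 mm²); Merging all regions: the 2 present regions are separate (no shared area or edge), so areas and boundary lengths simply add and each stays a separate island — area = 149.46 mm². So its area = 149.46 mm². Layer 11 (z = 3.52): the r=4.5 cylinder contributes a regular 32-gon of circumradius 4.5 (area = (32/2)·4.500²·sin(360°/32) = 63.21 mm²); the cube at (7, -4) does not reach this height (z outside [8.5, 17.5]); Taking the union: only the r=4.5 cylinder is present, so the union is just that shape — area = 63.21 mm². So its area = 63.21 mm². Layer 52 is larger (149.46 vs 63.21 mm²).

layer 52 (z = 16.64 mm)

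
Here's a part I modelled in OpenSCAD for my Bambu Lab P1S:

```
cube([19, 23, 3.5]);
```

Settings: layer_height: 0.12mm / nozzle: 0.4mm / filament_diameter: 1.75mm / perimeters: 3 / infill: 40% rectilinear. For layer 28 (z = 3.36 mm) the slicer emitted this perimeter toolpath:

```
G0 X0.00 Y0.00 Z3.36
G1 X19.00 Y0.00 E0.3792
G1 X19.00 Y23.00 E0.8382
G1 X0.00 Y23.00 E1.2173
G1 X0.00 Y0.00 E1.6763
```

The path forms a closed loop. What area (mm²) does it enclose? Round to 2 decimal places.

437.00 mm²

Apply the shoelace formula to the sequence of (X, Y) vertices; enclosed area = 437.00 mm².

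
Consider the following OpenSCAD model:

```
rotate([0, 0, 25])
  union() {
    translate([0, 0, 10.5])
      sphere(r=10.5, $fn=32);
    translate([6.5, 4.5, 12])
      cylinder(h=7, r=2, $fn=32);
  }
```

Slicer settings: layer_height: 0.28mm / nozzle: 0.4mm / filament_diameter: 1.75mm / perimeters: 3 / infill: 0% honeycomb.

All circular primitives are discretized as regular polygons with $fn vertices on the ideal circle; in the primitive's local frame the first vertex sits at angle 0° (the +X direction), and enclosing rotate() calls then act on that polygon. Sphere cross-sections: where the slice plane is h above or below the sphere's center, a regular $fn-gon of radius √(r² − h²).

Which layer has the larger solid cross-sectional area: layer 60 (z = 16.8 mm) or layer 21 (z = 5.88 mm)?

layer 21 (z = 5.88 mm)

Layer 60 (z = 16.8): the r=10.5 sphere slices to a regular 32-gon of circumradius 8.400 (√(r²−h²) with h=6.3 from center) (area = (32/2)·8.400²·sin(360°/32) = 220.25 mm²); the cylinder at (6.5, 4.5): section is a regular 32-gon, circumradius r=2 (area = (32/2)·2.000²·sin(360°/32) = 12.49 mm²); Merging all regions: the regions partially overlap — summed areas 232.73 mm² minus the doubly-counted overlap 7.79 mm² gives 224.94 mm² — area = 224.94 mm²; (whole slice rotated 25° about Z — lengths, areas and connectivity unchanged). So its area = 224.94 mm². Layer 21 (z = 5.88): the sphere: section is a regular 32-gon, circumradius = √(r²−h²) = √(10.5²−4.62²) = 9.429 (area = (32/2)·9.429²·sin(360°/32) = 277.51 mm²); the cylinder at (6.5, 4.5) does not reach this height (z outside [12, 19]); Merging all regions: only the r=10.5 sphere is present, so the union is just that shape — area = 277.51 mm²; (whole slice rotated 25° about Z — lengths, areas and connectivity unchanged). So its area = 277.51 mm². Layer 21 is larger (277.51 vs 224.94 mm²).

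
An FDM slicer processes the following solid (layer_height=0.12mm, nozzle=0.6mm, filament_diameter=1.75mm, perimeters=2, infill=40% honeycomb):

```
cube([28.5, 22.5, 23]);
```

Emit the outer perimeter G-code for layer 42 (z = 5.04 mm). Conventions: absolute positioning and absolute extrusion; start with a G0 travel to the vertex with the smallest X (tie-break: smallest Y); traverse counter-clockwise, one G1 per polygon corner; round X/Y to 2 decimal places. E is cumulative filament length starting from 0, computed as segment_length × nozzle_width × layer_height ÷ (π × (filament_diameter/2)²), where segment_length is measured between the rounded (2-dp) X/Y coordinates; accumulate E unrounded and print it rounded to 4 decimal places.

At z = 5.04 mm: the cube (footprint 28.5×22.5) is included at this height. The outline is a single polygon with 4 vertices. Extrusion per mm of travel: 0.6 × 0.12 / (π × 0.875²) = 0.029934. Accumulating E over each segment gives final E = 3.0533.

G0 X0.00 Y0.00 Z5.04
G1 X28.50 Y0.00 E0.8531
G1 X28.50 Y22.50 E1.5266
G1 X0.00 Y22.50 E2.3798
G1 X0.00 Y0.00 E3.0533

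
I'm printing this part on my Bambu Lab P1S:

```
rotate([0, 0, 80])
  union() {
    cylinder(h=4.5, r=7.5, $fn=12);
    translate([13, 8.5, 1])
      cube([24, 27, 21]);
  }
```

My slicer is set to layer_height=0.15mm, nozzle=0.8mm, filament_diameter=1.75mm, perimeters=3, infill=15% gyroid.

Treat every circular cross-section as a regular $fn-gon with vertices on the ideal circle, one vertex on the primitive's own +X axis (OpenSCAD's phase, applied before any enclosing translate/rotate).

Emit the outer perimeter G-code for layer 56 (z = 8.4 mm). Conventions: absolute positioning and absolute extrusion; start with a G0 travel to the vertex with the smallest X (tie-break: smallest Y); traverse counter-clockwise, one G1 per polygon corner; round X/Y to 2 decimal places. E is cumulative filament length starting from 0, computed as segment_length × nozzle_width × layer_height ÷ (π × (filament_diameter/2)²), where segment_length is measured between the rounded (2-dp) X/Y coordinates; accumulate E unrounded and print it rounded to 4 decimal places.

G0 X-32.70 Y18.97 Z8.40
G1 X-6.11 Y14.28 E1.3471
G1 X-1.95 Y37.91 E2.5441
G1 X-28.54 Y42.60 E3.8912
G1 X-32.70 Y18.97 E5.0882

At z = 8.4 mm: the cylinder does not reach this height (z outside [0, 4.5]); the 24×27 cube at (13, 8.5) contributes its full rectangle; Taking the union: only the 24×27 cube at (13, 8.5) is present, so the union is just that shape — 1 connected region; (whole slice rotated 80° about Z — lengths, areas and connectivity unchanged). The outline is a single polygon with 4 vertices. Extrusion per mm of travel: 0.8 × 0.15 / (π × 0.875²) = 0.049890. Accumulating E over each segment gives final E = 5.0882.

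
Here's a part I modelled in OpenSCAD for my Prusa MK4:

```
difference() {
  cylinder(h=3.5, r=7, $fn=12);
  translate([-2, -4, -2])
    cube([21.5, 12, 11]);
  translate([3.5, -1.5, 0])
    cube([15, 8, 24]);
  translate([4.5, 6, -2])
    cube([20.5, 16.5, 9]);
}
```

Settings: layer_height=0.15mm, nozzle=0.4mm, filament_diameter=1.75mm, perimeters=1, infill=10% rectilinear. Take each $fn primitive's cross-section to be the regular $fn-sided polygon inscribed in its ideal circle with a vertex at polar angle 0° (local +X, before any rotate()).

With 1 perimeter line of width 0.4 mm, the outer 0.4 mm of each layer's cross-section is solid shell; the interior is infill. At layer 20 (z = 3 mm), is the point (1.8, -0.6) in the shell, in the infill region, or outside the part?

At z = 3 mm: the r=7 cylinder gives a regular 12-gon of circumradius 7 (constant along its height); the cube at (-2, -4) (footprint 21.5×12) is included at this height; the cube at (3.5, -1.5) is present — its section is the full 15×8 rectangle; the cube at (4.5, 6) is present — its section is the full 20.5×16.5 rectangle; After the difference (first − rest): starting from the r=7 cylinder, the 21.5×12 cube at (-2, -4) partially overlaps it — only the 83.98 mm² overlap (of its 258.00 mm²) is removed, clipping the outline; the 15×8 cube at (3.5, -1.5) misses the remaining region (no effect); the 20.5×16.5 cube at (4.5, 6) misses the remaining region (no effect) — 1 connected region. Overall, the cross-section is a single solid region. The nearest boundary edge runs (-2.00, -4.00)→(5.56, -4.00); distance from the point to it = 3.40 mm. The point is not inside any of the regions above, so it lies outside the cross-section (3.40 mm from the nearest boundary).

outside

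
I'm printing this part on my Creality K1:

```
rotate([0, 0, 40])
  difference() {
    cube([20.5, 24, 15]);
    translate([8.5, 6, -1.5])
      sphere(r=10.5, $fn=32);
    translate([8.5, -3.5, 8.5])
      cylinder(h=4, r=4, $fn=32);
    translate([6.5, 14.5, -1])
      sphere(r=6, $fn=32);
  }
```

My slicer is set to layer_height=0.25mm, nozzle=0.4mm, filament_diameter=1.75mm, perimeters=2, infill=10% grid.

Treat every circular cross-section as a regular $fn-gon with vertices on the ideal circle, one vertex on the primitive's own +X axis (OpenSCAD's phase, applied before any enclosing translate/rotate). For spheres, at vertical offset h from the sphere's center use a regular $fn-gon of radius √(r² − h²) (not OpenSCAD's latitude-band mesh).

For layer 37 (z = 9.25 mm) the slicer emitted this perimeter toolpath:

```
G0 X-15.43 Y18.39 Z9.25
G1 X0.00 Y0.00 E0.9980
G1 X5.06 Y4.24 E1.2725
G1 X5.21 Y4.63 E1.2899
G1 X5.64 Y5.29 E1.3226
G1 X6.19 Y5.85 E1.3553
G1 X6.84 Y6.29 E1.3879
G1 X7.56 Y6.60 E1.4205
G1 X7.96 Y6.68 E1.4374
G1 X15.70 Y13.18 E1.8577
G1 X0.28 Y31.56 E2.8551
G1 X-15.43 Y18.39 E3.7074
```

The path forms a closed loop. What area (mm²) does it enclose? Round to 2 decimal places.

490.73 mm²

Apply the shoelace formula to the sequence of (X, Y) vertices; enclosed area = 490.73 mm².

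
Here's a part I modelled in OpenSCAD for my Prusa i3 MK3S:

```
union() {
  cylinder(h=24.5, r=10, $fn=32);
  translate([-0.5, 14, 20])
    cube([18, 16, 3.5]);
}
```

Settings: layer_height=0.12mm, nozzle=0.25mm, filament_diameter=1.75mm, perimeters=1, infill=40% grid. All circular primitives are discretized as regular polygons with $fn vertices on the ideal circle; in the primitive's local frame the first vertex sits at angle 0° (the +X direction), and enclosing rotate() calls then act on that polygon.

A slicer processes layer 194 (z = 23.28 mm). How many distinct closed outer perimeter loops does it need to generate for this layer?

2

At z = 23.28 mm: the r=10 cylinder gives a regular 32-gon of circumradius 10 (constant along its height); the cube at (-0.5, 14) is present — its section is the full 18×16 rectangle; Merging all regions: the 2 present regions are separate (no shared area or edge), so areas and boundary lengths simply add and each stays a separate island — 2 connected regions. The result has 2 disconnected regions.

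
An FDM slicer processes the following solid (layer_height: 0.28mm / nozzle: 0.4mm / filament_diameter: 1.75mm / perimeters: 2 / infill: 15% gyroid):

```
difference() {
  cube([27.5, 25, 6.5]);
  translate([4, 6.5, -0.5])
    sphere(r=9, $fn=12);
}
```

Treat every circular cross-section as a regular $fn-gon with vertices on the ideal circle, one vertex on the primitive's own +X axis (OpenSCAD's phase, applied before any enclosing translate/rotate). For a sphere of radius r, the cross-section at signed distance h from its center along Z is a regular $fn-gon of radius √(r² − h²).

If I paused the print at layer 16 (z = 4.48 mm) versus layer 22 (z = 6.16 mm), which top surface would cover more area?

Layer 16 (z = 4.48): the cube (footprint 27.5×25) is included at this height (area 687.50 mm²); the sphere at (4, 6.5): section is a regular 12-gon, circumradius = √(r²−h²) = √(9²−4.98²) = 7.497 (area = (12/2)·7.497²·sin(360°/12) = 168.60 mm²); After the difference (first − rest): starting from the 27.5×25 cube (687.50 mm²), the r=9 sphere at (4, 6.5) partially overlaps it — only the 136.23 mm² overlap (of its 168.60 mm²) is removed, clipping the outline — area = 551.27 mm². So its area = 551.27 mm². Layer 22 (z = 6.16): the cube is present — its section is the full 27.5×25 rectangle (area 687.50 mm²); the r=9 sphere at (4, 6.5) slices to a regular 12-gon of circumradius 6.053 (√(r²−h²) with h=6.66 from center) (area = (12/2)·6.053²·sin(360°/12) = 109.93 mm²); Taking the first minus the rest: starting from the 27.5×25 cube (687.50 mm²), the r=9 sphere at (4, 6.5) partially overlaps it — only the 98.41 mm² overlap (of its 109.93 mm²) is removed, clipping the outline — area = 589.09 mm². So its area = 589.09 mm². Layer 22 is larger (589.09 vs 551.27 mm²).

layer 22 (z = 6.16 mm)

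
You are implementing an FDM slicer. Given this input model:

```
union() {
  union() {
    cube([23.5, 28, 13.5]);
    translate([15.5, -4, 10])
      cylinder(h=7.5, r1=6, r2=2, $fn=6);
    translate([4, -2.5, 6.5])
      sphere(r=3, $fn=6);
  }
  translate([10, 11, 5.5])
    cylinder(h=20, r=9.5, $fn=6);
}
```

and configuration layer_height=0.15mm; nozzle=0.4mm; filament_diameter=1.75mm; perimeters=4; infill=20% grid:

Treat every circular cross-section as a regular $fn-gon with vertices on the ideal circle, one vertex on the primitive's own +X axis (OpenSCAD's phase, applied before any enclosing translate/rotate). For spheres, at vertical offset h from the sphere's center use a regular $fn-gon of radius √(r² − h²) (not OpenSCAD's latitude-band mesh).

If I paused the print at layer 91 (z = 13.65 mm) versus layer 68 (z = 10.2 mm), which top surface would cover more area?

Layer 91 (z = 13.65): the cube is not intersected at this z (z outside [0, 13.5]); the cone at (15.5, -4): at t=0.487 of its height the radius interpolates to r₁+(r₂−r₁)t = 4.053, giving a regular 6-gon of that circumradius (area = (6/2)·4.053²·sin(360°/6) = 42.69 mm²); the sphere at (4, -2.5) does not reach this height (|z−center|=7.150 > r=3); Combining (union): only the cone at (15.5, -4) is present, so the union is just that shape — area = 42.69 mm²; the cylinder at (10, 11): section is a regular 6-gon, circumradius r=9.5 (area = (6/2)·9.500²·sin(360°/6) = 234.48 mm²); Taking the union: the 2 present regions are separate (no shared area or edge), so areas and boundary lengths simply add and each stays a separate island — area = 277.16 mm². So its area = 277.16 mm². Layer 68 (z = 10.2): the 23.5×28 cube contributes its full rectangle (area 658.00 mm²); the cone at (15.5, -4) contributes a regular 6-gon of circumradius 5.893 (interpolated between r1=6 and r2=2 at t=0.027) (area = (6/2)·5.893²·sin(360°/6) = 90.23 mm²); the sphere at (4, -2.5) is not intersected at this z (|z−center|=3.700 > r=3); Taking the union: the regions partially overlap — summed areas 748.23 mm² minus the doubly-counted overlap 7.21 mm² gives 741.03 mm² — area = 741.03 mm²; the r=9.5 cylinder at (10, 11) contributes a regular 6-gon of circumradius 9.5 (area = (6/2)·9.500²·sin(360°/6) = 234.48 mm²); Combining (union): the r=9.5 cylinder at (10, 11) lies entirely inside the result so far, so the union is just the result so far — area = 741.03 mm². So its area = 741.03 mm². Layer 68 is larger (741.03 vs 277.16 mm²).

layer 68 (z = 10.2 mm)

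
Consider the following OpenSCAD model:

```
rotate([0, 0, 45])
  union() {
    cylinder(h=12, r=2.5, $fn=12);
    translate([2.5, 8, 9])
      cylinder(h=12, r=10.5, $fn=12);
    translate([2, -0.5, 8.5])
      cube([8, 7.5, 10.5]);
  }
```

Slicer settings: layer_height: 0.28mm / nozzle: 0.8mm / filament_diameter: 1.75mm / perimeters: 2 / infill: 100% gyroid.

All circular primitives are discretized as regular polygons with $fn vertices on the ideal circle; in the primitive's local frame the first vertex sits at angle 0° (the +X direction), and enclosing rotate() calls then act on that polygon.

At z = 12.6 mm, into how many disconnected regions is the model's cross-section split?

At z = 12.6 mm: the cylinder is absent (z outside [0, 12]); the r=10.5 cylinder at (2.5, 8) contributes a regular 12-gon of circumradius 10.5; the cube at (2, -0.5) (footprint 8×7.5) is included at this height; Merging all regions: the regions partially overlap (shared area 58.63 mm²), so overlapping operands fuse into one piece — 1 connected region; (rotated 45° about Z; rotation is an isometry so areas/perimeters/island counts are preserved). The result has 1 disconnected region.

1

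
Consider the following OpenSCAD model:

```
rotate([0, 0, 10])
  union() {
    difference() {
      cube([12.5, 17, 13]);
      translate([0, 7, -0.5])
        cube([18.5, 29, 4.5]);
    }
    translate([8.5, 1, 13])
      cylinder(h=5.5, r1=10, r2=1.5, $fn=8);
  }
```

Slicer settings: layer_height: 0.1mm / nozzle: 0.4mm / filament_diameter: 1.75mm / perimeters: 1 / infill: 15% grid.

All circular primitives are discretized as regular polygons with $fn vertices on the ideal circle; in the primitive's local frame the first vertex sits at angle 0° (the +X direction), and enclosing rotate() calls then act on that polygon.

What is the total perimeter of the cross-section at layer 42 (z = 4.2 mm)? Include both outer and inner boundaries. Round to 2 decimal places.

59.00 mm

At z = 4.2 mm: the cube is present — its section is the full 12.5×17 rectangle (perimeter 59.00 mm); the cube at (0, 7) is absent (z outside [-0.5, 4]); Subtracting the remaining from the first: none of the subtracted shapes is present at this height, so the 12.5×17 cube is unchanged — boundary = 59.00 mm; the cone at (8.5, 1) is absent (z outside [13, 18.5]); Merging all regions: only that combined region is present, so the union is just that shape — boundary = 59.00 mm; (rotated 10° about Z; rotation is an isometry so areas/perimeters/island counts are preserved). Overall, the cross-section is a single solid region. Total boundary length (outer) = 59.00 mm.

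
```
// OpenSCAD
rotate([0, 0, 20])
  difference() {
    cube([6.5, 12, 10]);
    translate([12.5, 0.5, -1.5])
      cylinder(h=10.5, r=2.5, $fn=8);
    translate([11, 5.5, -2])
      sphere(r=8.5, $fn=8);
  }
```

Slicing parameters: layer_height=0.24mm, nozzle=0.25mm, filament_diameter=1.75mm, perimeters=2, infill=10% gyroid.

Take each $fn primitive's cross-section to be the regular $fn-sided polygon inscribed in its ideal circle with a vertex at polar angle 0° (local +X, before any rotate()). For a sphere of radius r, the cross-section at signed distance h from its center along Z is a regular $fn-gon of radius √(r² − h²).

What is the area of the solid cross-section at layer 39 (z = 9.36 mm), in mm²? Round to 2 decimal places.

78.00 mm²

At z = 9.36 mm: the 6.5×12 cube contributes its full rectangle (area 78.00 mm²); the cylinder at (12.5, 0.5) is not intersected at this z (z outside [-1.5, 9]); the sphere at (11, 5.5) does not reach this height (|z−center|=11.360 > r=8.5); Subtracting the remaining from the first: none of the subtracted shapes is present at this height, so the 6.5×12 cube is unchanged — area = 78.00 mm²; (whole slice rotated 20° about Z — lengths, areas and connectivity unchanged). Overall, the cross-section is a single solid region. Net area = 78.00 mm².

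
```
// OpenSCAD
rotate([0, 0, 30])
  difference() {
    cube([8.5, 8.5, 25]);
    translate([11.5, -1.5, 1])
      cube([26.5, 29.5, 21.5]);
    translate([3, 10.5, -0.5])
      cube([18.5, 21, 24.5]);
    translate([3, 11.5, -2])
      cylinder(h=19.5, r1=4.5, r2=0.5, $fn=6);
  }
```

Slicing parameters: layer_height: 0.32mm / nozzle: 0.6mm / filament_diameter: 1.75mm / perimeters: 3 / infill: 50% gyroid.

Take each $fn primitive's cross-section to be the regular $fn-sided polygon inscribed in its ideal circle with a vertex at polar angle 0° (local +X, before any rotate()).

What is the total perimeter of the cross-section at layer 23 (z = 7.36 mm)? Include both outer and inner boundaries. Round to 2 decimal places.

34.00 mm

At z = 7.36 mm: the cube is present — its section is the full 8.5×8.5 rectangle (perimeter 34.00 mm); the cube at (11.5, -1.5) is present — its section is the full 26.5×29.5 rectangle (perimeter 112.00 mm); the cube at (3, 10.5) is present — its section is the full 18.5×21 rectangle (perimeter 79.00 mm); the cone at (3, 11.5) (r1=4.5→r2=0.5) has section circumradius 2.580 here — a regular 6-gon (perimeter = 2·6·2.580·sin(180°/6) = 15.48 mm); Taking the first minus the rest: starting from the 8.5×8.5 cube, the 26.5×29.5 cube at (11.5, -1.5) misses the remaining region (no effect); the 18.5×21 cube at (3, 10.5) misses the remaining region (no effect); the cone at (3, 11.5) misses the remaining region (no effect) — boundary = 34.00 mm; (whole slice rotated 30° about Z — lengths, areas and connectivity unchanged). Overall, the cross-section is a single solid region. Total boundary length (outer) = 34.00 mm.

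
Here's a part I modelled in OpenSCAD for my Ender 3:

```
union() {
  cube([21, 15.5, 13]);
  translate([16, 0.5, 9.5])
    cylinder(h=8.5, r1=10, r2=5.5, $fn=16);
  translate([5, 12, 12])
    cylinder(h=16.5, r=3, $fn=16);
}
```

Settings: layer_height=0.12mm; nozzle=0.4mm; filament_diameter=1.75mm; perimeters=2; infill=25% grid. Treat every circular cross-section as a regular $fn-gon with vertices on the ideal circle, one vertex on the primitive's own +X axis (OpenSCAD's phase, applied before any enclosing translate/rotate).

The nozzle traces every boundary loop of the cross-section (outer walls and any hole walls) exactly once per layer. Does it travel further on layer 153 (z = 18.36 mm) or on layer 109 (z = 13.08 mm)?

Layer 153 (z = 18.36): the cube is not intersected at this z (z outside [0, 13]); the cone at (16, 0.5) does not reach this height (z outside [9.5, 18]); the r=3 cylinder at (5, 12) gives a regular 16-gon of circumradius 3 (constant along its height) (perimeter = 2·16·3.000·sin(180°/16) = 18.73 mm); Merging all regions: only the r=3 cylinder at (5, 12) is present, so the union is just that shape — boundary = 18.73 mm. So its perimeter = 18.73 mm. Layer 109 (z = 13.08): the cube is not intersected at this z (z outside [0, 13]); the cone at (16, 0.5): at t=0.421 of its height the radius interpolates to r₁+(r₂−r₁)t = 8.105, giving a regular 16-gon of that circumradius (perimeter = 2·16·8.105·sin(180°/16) = 50.60 mm); the r=3 cylinder at (5, 12) contributes a regular 16-gon of circumradius 3 (perimeter = 2·16·3.000·sin(180°/16) = 18.73 mm); Taking the union: the 2 present regions are separate (no shared area or edge), so areas and boundary lengths simply add and each stays a separate island — boundary = 69.33 mm. So its perimeter = 69.33 mm. Layer 109 is larger (69.33 vs 18.73 mm).

layer 109 (z = 13.08 mm)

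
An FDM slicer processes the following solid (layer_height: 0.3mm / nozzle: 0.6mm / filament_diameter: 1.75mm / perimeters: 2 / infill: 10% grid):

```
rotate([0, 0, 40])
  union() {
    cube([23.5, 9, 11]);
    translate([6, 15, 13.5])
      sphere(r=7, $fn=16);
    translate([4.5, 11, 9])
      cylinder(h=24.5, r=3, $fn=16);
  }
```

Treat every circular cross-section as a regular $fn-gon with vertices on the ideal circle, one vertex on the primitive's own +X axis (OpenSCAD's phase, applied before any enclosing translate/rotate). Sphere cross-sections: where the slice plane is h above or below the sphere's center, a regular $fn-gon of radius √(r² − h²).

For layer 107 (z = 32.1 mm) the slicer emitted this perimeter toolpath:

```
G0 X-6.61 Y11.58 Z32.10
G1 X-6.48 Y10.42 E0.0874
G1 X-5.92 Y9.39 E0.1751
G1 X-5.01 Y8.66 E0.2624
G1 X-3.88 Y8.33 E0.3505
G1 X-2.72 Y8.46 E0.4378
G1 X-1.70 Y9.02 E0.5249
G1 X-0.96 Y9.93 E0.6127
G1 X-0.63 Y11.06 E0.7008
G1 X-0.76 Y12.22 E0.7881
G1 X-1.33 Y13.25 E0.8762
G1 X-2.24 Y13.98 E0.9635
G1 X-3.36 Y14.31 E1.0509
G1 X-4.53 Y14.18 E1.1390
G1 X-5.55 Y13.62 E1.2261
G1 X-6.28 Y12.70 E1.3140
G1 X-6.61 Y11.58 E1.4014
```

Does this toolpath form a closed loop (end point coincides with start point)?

Start point (G0): (-6.61, 11.58). End point (last G1): the path returns to the start — closed.

yes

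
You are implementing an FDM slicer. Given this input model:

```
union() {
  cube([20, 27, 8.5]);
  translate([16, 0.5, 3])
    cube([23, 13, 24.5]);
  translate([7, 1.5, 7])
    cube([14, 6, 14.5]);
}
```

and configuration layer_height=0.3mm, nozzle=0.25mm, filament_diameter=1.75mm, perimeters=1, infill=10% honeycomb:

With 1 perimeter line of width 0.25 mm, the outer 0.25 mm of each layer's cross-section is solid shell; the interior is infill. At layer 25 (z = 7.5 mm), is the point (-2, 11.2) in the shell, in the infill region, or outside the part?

outside

At z = 7.5 mm: the 20×27 cube contributes its full rectangle; the cube at (16, 0.5) is present — its section is the full 23×13 rectangle; the cube at (7, 1.5) is present — its section is the full 14×6 rectangle; Combining (union): the regions partially overlap (shared area 136.00 mm²), so overlapping operands fuse into one piece — 1 connected region. Overall, the cross-section is a single solid region. The nearest boundary edge runs (0.00, 0.00)→(0.00, 27.00); distance from the point to it = 2.00 mm. The point is not inside any of the regions above, so it lies outside the cross-section (2.00 mm from the nearest boundary).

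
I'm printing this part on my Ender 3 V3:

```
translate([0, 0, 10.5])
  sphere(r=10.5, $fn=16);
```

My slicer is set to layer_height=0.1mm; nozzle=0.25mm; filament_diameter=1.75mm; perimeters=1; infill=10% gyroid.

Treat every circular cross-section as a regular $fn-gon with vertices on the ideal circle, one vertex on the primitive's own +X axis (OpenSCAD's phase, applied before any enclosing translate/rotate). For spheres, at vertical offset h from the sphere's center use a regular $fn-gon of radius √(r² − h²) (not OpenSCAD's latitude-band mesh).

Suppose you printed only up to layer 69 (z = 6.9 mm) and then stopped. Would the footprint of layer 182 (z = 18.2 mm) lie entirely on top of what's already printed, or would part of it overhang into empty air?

entirely on top

Compare the two slices. At z = 6.9: the r=10.5 sphere slices to a regular 16-gon of circumradius 9.864 (√(r²−h²) with h=3.6 from center) (area = (16/2)·9.864²·sin(360°/16) = 297.85 mm²). At z = 18.2: the r=10.5 sphere slices to a regular 16-gon of circumradius 7.139 (√(r²−h²) with h=7.7 from center) (area = (16/2)·7.139²·sin(360°/16) = 156.01 mm²). Checking containment: the cross-section at z = 18.2 is a subset of the cross-section at z = 6.9.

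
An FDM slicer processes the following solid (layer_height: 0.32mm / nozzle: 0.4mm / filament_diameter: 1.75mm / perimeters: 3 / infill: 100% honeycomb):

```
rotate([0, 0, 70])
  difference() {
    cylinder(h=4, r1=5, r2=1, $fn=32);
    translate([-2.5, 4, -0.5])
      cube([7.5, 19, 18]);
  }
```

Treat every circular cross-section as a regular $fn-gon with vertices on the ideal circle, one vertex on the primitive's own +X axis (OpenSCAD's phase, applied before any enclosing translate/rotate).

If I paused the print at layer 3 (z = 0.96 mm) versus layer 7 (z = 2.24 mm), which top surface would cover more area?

layer 3 (z = 0.96 mm)

Layer 3 (z = 0.96): the cone: at t=0.240 of its height the radius interpolates to r₁+(r₂−r₁)t = 4.040, giving a regular 32-gon of that circumradius (area = (32/2)·4.040²·sin(360°/32) = 50.95 mm²); the cube at (-2.5, 4) (footprint 7.5×19) is included at this height (area 142.50 mm²); Subtracting the remaining from the first: starting from the cone (50.95 mm²), the 7.5×19 cube at (-2.5, 4) partially overlaps it — only the 0.02 mm² overlap (of its 142.50 mm²) is removed, clipping the outline — area = 50.93 mm²; (whole slice rotated 70° about Z — lengths, areas and connectivity unchanged). So its area = 50.93 mm². Layer 7 (z = 2.24): the cone contributes a regular 32-gon of circumradius 2.760 (interpolated between r1=5 and r2=1 at t=0.560) (area = (32/2)·2.760²·sin(360°/32) = 23.78 mm²); the 7.5×19 cube at (-2.5, 4) contributes its full rectangle (area 142.50 mm²); Subtracting the remaining from the first: starting from the cone (23.78 mm²), the 7.5×19 cube at (-2.5, 4) misses the remaining region (no effect) — area = 23.78 mm²; (whole slice rotated 70° about Z — lengths, areas and connectivity unchanged). So its area = 23.78 mm². Layer 3 is larger (50.93 vs 23.78 mm²).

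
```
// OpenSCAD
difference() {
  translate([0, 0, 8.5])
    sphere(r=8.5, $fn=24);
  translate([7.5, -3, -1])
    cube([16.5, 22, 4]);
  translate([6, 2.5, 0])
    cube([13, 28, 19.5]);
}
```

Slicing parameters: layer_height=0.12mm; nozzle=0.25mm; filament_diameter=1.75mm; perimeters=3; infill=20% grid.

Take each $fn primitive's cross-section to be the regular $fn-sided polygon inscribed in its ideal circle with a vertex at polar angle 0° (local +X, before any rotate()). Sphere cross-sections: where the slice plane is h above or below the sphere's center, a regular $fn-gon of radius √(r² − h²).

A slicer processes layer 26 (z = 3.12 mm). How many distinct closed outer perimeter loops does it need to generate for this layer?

1

At z = 3.12 mm: the sphere: section is a regular 24-gon, circumradius = √(r²−h²) = √(8.5²−5.38²) = 6.581; the cube at (7.5, -3) is not intersected at this z (z outside [-1, 3]); the 13×28 cube at (6, 2.5) contributes its full rectangle; Taking the first minus the rest: starting from the r=8.5 sphere, the 13×28 cube at (6, 2.5) partially overlaps it — only the 0.00 mm² overlap (of its 364.00 mm²) is removed, clipping the outline — 1 connected region. The result has 1 disconnected region.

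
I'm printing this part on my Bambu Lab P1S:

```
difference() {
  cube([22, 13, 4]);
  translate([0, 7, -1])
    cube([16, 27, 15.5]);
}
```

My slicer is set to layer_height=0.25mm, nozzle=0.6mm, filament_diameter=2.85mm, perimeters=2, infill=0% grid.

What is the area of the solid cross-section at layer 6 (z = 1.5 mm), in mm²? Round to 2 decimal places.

190.00 mm²

At z = 1.5 mm: the cube (footprint 22×13) is included at this height (area 286.00 mm²); the 16×27 cube at (0, 7) contributes its full rectangle (area 432.00 mm²); Taking the first minus the rest: starting from the 22×13 cube (286.00 mm²), the 16×27 cube at (0, 7) partially overlaps it — only the 96.00 mm² overlap (of its 432.00 mm²) is removed, clipping the outline — area = 190.00 mm². Overall, the cross-section is a single solid region. Net area = 190.00 mm².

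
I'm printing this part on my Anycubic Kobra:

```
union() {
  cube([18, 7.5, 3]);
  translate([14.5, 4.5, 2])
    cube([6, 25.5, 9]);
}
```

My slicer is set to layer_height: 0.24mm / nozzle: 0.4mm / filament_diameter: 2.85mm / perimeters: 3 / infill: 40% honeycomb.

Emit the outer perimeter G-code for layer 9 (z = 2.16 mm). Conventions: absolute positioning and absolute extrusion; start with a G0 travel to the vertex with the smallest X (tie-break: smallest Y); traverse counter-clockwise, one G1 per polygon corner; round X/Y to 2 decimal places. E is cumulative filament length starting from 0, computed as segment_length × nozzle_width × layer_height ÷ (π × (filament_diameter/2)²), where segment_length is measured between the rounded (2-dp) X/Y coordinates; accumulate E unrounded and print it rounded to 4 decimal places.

At z = 2.16 mm: the cube (footprint 18×7.5) is included at this height; the cube at (14.5, 4.5) is present — its section is the full 6×25.5 rectangle; Merging all regions: the regions partially overlap (shared area 10.50 mm²), so overlapping operands fuse into one piece — 1 connected region. The outline is a single polygon with 8 vertices. Extrusion per mm of travel: 0.4 × 0.24 / (π × 1.425²) = 0.015048. Accumulating E over each segment gives final E = 1.5199.

G0 X0.00 Y0.00 Z2.16
G1 X18.00 Y0.00 E0.2709
G1 X18.00 Y4.50 E0.3386
G1 X20.50 Y4.50 E0.3762
G1 X20.50 Y30.00 E0.7599
G1 X14.50 Y30.00 E0.8502
G1 X14.50 Y7.50 E1.1888
G1 X0.00 Y7.50 E1.4070
G1 X0.00 Y0.00 E1.5199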